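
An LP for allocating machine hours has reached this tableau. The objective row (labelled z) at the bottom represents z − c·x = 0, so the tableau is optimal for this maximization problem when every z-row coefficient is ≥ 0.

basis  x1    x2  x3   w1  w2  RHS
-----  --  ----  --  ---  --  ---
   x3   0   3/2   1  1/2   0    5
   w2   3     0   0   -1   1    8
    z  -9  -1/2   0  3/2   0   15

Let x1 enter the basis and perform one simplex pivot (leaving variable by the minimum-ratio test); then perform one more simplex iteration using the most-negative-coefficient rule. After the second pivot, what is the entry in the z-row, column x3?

Ratio test on column x1 — row 1: entry 0 ≤ 0; row 2: 8/3 = 8/3. Minimum is 8/3 at row 2 (w2 leaves); pivot element 3.
Divide row 2 by 3; eliminate column x1 from the other rows.
Second iteration: most negative z-row entry is -3/2 in column w1, so w1 enters.
Ratio test on column w1 — row 1: 5/(1/2) = 10; row 2: entry -1/3 ≤ 0. Minimum is 10 at row 1 (x3 leaves); pivot element 1/2.
Divide row 1 by 1/2; eliminate column w1 from the other rows.
After both pivots, the entry at the z-row, column x3 is 3.

3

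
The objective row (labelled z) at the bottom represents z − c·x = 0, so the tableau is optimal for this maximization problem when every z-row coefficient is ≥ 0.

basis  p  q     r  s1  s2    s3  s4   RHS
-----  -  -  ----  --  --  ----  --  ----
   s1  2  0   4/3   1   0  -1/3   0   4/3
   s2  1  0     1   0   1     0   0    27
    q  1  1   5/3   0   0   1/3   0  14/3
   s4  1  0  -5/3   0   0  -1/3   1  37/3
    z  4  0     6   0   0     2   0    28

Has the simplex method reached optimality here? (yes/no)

Every z-row coefficient is ≥ 0, so the tableau is optimal.

yes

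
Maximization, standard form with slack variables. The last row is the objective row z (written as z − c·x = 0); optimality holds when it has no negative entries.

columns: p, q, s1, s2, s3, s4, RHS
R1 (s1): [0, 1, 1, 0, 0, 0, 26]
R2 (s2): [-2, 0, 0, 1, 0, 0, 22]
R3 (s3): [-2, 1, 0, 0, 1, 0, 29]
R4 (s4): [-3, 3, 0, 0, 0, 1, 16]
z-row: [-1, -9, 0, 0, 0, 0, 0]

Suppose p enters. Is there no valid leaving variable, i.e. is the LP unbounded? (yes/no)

yes

Every constraint-row entry in column p is ≤ 0, so increasing p is unbounded.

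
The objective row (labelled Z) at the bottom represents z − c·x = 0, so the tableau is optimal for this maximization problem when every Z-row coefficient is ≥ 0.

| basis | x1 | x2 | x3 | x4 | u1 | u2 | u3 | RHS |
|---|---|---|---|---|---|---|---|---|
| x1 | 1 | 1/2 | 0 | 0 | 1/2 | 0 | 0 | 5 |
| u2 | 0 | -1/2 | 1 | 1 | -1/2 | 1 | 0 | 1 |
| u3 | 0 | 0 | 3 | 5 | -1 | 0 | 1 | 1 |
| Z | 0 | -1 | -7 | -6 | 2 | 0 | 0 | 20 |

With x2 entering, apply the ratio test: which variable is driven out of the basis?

Column x2 entries and ratios — x1: 5/(1/2) = 10; u2: -1/2 ≤ 0, skip; u3: 0 ≤ 0, skip.
Smallest ratio is 10 in the row of x1, so x1 leaves.

x1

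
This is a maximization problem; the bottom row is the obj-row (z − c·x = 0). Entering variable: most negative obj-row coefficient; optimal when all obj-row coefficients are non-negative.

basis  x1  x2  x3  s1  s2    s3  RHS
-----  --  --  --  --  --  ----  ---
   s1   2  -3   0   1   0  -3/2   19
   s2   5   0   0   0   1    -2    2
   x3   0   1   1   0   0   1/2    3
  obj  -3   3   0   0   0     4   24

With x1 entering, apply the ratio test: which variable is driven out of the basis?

Column x1 entries and ratios — s1: 19/2 = 19/2; s2: 2/5 = 2/5; x3: 0 ≤ 0, skip.
Smallest ratio is 2/5 in the row of s2, so s2 leaves.

s2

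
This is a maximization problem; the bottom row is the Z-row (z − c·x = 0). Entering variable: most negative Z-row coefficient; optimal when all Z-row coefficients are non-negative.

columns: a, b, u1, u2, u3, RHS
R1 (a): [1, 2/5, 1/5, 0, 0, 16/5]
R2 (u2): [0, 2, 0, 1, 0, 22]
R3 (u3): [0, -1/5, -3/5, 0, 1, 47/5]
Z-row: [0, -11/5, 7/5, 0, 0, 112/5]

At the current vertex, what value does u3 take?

u3 is basic (row 3); its value is the RHS of that row, 47/5.

47/5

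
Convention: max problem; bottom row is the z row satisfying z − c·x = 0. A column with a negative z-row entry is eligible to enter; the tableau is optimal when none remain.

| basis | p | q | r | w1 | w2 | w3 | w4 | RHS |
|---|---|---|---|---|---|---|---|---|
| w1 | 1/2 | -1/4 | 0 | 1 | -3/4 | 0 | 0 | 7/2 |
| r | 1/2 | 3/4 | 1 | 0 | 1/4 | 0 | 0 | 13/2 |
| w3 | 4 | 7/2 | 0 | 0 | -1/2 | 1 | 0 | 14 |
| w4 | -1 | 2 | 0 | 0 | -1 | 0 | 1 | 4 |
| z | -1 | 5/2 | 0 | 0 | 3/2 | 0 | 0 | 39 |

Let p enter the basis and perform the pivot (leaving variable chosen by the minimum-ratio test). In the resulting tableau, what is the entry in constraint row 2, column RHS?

19/4

Ratio test on column p — row 1: (7/2)/(1/2) = 7; row 2: (13/2)/(1/2) = 13; row 3: 14/4 = 7/2; row 4: entry -1 ≤ 0. Minimum is 7/2 at row 3 (w3 leaves); pivot element 4.
Divide row 3 by 4; eliminate column p from the other rows.
Row 2 update in column RHS: 13/2 − (1/2)·(7/2) = 19/4.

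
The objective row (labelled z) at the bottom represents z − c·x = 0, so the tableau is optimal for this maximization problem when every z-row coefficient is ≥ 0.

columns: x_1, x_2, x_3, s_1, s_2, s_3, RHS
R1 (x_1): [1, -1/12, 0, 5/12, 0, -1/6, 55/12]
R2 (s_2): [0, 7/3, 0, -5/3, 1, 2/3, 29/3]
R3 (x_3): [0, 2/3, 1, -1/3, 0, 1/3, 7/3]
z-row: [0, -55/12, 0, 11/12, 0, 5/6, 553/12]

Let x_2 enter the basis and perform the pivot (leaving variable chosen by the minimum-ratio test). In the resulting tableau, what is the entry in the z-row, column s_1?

Ratio test on column x_2 — row 1: entry -1/12 ≤ 0; row 2: (29/3)/(7/3) = 29/7; row 3: (7/3)/(2/3) = 7/2. Minimum is 7/2 at row 3 (x_3 leaves); pivot element 2/3.
Divide row 3 by 2/3; eliminate column x_2 from the other rows.
z-row update in column s_1: 11/12 − (-55/12)·(-1/2) = -11/8.

-11/8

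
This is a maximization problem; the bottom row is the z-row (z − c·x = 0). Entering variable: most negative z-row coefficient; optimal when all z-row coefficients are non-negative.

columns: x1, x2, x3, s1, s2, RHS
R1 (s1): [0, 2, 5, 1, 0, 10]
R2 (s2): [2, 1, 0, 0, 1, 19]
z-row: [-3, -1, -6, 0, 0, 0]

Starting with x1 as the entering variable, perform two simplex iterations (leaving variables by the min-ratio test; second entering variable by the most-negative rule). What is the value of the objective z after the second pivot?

Ratio test on column x1 — row 1: entry 0 ≤ 0; row 2: 19/2 = 19/2. Minimum is 19/2 at row 2 (s2 leaves); pivot element 2.
Pivot on row 2; the z-row RHS becomes 0 − (-3)·(19/2) = 57/2.
Next entering variable (most negative z-row entry -6): x3.
Ratio test on column x3 — row 1: 10/5 = 2; row 2: entry 0 ≤ 0. Minimum is 2 at row 1 (s1 leaves); pivot element 5.
After the second pivot the z-row RHS is 57/2 − (-6)·2 = 81/2.

81/2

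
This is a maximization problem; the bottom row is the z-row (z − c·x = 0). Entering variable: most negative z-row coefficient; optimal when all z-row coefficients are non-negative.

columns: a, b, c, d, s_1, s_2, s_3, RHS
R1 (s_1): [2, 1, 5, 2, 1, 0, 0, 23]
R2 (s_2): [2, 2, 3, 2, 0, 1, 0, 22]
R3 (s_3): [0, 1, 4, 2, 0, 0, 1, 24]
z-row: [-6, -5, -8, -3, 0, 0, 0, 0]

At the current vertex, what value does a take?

0

a is not in the basis, so in the current basic feasible solution a = 0.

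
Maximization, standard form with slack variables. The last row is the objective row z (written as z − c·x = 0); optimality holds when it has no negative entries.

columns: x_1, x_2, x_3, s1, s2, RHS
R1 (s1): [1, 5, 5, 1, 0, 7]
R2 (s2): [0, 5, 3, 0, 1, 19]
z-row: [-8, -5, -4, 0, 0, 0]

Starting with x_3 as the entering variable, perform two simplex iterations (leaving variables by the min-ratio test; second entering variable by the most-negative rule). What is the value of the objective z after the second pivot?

Ratio test on column x_3 — row 1: 7/5 = 7/5; row 2: 19/3 = 19/3. Minimum is 7/5 at row 1 (s1 leaves); pivot element 5.
Pivot on row 1; the z-row RHS becomes 0 − (-4)·(7/5) = 28/5.
Next entering variable (most negative z-row entry -36/5): x_1.
Ratio test on column x_1 — row 1: (7/5)/(1/5) = 7; row 2: entry -3/5 ≤ 0. Minimum is 7 at row 1 (x_3 leaves); pivot element 1/5.
After the second pivot the z-row RHS is 28/5 − (-36/5)·7 = 56.

56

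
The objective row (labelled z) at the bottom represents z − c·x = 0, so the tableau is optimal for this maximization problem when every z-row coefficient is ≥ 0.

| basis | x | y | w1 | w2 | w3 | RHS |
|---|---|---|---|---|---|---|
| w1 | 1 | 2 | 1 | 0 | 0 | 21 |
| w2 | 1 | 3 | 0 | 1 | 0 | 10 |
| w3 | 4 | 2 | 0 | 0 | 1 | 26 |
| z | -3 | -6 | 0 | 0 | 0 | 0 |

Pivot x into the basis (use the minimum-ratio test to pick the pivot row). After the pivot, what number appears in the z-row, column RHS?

39/2

Ratio test on column x — row 1: 21/1 = 21; row 2: 10/1 = 10; row 3: 26/4 = 13/2. Minimum is 13/2 at row 3 (w3 leaves); pivot element 4.
Divide row 3 by 4; eliminate column x from the other rows.
z-row update in column RHS: 0 − (-3)·(13/2) = 39/2.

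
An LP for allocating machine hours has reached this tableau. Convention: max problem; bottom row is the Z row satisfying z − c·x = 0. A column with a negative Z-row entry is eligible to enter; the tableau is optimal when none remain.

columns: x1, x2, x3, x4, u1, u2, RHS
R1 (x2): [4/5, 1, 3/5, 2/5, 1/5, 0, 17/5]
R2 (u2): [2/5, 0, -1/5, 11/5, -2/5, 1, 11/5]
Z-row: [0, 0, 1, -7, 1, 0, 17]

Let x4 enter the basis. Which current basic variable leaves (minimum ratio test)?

Column x4 entries and ratios — x2: (17/5)/(2/5) = 17/2; u2: (11/5)/(11/5) = 1.
Smallest ratio is 1 in the row of u2, so u2 leaves.

u2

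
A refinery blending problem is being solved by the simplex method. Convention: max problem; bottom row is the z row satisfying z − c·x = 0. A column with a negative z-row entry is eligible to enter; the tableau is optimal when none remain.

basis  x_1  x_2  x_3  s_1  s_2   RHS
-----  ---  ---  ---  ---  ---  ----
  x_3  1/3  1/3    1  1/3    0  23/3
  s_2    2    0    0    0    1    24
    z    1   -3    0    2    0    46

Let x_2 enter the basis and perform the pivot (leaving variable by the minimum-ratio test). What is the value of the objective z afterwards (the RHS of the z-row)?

115

Ratio test on column x_2 — row 1: (23/3)/(1/3) = 23; row 2: entry 0 ≤ 0. Minimum is 23 at row 1 (x_3 leaves); pivot element 1/3.
Pivot on row 1; the z-row RHS becomes 46 − (-3)·23 = 115.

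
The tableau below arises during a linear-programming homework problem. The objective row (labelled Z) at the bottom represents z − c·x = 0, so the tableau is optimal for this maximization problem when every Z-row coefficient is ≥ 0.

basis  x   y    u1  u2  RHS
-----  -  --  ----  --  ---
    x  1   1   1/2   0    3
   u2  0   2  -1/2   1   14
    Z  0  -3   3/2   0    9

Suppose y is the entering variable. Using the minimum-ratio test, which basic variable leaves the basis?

Column y entries and ratios — x: 3/1 = 3; u2: 14/2 = 7.
Smallest ratio is 3 in the row of x, so x leaves.

x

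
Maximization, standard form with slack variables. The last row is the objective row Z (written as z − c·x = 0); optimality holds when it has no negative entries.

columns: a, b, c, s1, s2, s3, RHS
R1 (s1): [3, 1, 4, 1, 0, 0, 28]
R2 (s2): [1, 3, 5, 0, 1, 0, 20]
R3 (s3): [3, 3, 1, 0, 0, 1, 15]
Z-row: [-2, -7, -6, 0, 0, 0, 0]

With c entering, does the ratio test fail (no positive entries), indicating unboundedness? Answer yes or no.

no

Column c has positive entries in row(s) 1, 2, 3, so the ratio test bounds it — not unbounded.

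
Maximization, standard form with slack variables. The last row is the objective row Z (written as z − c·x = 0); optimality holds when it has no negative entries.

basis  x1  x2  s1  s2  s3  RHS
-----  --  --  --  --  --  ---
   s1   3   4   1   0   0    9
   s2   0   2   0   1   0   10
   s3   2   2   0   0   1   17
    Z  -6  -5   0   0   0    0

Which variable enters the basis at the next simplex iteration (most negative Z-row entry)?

x1

Negative Z-row entries: x1: -6, x2: -5.
The most negative is -6 in column x1, so x1 enters.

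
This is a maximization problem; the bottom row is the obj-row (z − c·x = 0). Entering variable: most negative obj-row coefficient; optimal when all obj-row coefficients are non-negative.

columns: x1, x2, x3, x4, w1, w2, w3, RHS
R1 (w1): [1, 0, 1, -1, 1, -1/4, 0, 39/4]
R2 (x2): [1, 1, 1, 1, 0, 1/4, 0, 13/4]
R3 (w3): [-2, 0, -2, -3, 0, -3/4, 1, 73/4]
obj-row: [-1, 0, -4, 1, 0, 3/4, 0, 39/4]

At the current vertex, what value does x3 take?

x3 is not in the basis, so in the current basic feasible solution x3 = 0.

0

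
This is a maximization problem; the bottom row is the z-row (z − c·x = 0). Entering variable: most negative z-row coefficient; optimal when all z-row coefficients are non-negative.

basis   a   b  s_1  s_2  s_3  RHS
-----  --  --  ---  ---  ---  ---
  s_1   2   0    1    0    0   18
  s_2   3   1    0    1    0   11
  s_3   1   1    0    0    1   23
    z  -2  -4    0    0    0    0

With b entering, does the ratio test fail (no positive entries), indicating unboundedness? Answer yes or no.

no

Column b has positive entries in row(s) 2, 3, so the ratio test bounds it — not unbounded.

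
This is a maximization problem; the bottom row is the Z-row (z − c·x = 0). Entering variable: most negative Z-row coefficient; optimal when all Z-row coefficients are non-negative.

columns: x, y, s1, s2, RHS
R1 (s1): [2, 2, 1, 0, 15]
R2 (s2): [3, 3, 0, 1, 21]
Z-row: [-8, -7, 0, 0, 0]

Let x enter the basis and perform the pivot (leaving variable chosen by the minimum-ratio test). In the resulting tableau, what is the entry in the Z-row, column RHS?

Ratio test on column x — row 1: 15/2 = 15/2; row 2: 21/3 = 7. Minimum is 7 at row 2 (s2 leaves); pivot element 3.
Divide row 2 by 3; eliminate column x from the other rows.
Z-row update in column RHS: 0 − (-8)·7 = 56.

56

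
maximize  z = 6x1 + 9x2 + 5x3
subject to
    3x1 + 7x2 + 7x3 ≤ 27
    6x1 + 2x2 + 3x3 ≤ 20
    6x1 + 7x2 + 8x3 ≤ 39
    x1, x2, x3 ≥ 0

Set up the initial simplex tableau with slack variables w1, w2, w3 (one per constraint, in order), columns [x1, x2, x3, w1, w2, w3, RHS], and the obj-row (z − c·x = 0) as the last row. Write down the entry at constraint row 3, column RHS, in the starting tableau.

The RHS of constraint 3 is b_3 = 39.

39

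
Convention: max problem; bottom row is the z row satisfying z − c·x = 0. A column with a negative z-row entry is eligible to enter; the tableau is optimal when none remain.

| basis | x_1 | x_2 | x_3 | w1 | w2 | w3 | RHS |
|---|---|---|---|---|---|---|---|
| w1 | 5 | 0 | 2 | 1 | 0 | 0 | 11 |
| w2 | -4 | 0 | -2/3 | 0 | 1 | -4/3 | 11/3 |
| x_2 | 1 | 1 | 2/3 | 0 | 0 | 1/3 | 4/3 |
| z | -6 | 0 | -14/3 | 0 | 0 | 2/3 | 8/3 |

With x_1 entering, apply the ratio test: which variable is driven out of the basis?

Column x_1 entries and ratios — w1: 11/5 = 11/5; w2: -4 ≤ 0, skip; x_2: (4/3)/1 = 4/3.
Smallest ratio is 4/3 in the row of x_2, so x_2 leaves.

x_2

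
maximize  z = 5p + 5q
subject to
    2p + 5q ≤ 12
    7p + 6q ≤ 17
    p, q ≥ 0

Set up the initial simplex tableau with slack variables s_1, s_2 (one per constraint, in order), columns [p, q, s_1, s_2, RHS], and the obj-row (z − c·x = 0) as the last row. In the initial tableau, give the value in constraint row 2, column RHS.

The RHS of constraint 2 is b_2 = 17.

17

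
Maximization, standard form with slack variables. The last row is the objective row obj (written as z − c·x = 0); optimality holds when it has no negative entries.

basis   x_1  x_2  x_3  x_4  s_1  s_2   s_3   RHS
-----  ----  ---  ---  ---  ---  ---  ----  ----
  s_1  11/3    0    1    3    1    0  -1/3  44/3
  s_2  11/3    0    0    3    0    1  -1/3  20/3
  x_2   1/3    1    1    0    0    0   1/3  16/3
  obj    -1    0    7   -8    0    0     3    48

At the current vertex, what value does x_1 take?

x_1 is not in the basis, so in the current basic feasible solution x_1 = 0.

0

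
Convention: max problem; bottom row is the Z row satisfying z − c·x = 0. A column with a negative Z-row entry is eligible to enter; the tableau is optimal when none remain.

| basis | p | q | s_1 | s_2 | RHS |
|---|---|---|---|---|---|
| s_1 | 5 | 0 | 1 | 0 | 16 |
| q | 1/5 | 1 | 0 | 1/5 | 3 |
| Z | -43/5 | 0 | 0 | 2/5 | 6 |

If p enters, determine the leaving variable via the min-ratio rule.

Column p entries and ratios — s_1: 16/5 = 16/5; q: 3/(1/5) = 15.
Smallest ratio is 16/5 in the row of s_1, so s_1 leaves.

s_1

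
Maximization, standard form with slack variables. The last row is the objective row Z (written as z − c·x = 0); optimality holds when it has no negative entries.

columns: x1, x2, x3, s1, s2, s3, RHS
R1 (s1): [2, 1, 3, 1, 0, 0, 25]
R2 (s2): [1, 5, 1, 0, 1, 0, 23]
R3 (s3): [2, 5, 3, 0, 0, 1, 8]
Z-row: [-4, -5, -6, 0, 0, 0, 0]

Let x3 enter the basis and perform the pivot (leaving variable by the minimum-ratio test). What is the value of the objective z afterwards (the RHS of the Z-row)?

Ratio test on column x3 — row 1: 25/3 = 25/3; row 2: 23/1 = 23; row 3: 8/3 = 8/3. Minimum is 8/3 at row 3 (s3 leaves); pivot element 3.
Pivot on row 3; the Z-row RHS becomes 0 − (-6)·(8/3) = 16.

16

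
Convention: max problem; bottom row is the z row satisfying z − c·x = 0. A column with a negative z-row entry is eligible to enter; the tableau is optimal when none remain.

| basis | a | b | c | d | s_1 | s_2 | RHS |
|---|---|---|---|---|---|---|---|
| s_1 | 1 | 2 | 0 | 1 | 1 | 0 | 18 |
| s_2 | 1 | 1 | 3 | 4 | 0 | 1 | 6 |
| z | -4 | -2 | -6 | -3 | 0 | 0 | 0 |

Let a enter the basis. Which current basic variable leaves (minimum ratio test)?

Column a entries and ratios — s_1: 18/1 = 18; s_2: 6/1 = 6.
Smallest ratio is 6 in the row of s_2, so s_2 leaves.

s_2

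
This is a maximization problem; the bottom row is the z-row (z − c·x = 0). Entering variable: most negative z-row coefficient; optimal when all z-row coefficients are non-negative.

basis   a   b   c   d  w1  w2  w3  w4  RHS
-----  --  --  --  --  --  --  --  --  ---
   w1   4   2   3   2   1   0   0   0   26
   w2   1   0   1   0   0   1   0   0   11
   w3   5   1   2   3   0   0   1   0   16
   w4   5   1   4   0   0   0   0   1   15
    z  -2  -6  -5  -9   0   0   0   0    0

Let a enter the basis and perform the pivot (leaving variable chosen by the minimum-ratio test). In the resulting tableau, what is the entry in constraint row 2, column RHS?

8

Ratio test on column a — row 1: 26/4 = 13/2; row 2: 11/1 = 11; row 3: 16/5 = 16/5; row 4: 15/5 = 3. Minimum is 3 at row 4 (w4 leaves); pivot element 5.
Divide row 4 by 5; eliminate column a from the other rows.
Row 2 update in column RHS: 11 − 1·3 = 8.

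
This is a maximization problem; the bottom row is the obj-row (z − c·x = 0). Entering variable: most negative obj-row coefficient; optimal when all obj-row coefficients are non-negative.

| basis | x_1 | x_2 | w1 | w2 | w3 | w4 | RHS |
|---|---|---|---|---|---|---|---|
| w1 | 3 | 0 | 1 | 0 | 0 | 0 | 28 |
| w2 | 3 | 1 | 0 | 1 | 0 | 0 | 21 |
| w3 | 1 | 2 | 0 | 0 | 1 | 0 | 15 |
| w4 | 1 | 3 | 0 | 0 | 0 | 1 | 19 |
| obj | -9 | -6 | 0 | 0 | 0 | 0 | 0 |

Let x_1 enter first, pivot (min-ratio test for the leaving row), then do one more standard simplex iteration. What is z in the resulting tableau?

Ratio test on column x_1 — row 1: 28/3 = 28/3; row 2: 21/3 = 7; row 3: 15/1 = 15; row 4: 19/1 = 19. Minimum is 7 at row 2 (w2 leaves); pivot element 3.
Pivot on row 2; the obj-row RHS becomes 0 − (-9)·7 = 63.
Next entering variable (most negative obj-row entry -3): x_2.
Ratio test on column x_2 — row 1: entry -1 ≤ 0; row 2: 7/(1/3) = 21; row 3: 8/(5/3) = 24/5; row 4: 12/(8/3) = 9/2. Minimum is 9/2 at row 4 (w4 leaves); pivot element 8/3.
After the second pivot the obj-row RHS is 63 − (-3)·(9/2) = 153/2.

153/2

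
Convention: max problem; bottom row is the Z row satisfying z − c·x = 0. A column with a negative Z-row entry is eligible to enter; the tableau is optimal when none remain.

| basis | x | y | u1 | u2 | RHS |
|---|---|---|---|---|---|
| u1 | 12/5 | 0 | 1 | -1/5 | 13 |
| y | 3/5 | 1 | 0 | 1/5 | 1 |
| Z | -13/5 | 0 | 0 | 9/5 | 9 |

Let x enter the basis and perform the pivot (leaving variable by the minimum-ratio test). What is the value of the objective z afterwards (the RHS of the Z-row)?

40/3

Ratio test on column x — row 1: 13/(12/5) = 65/12; row 2: 1/(3/5) = 5/3. Minimum is 5/3 at row 2 (y leaves); pivot element 3/5.
Pivot on row 2; the Z-row RHS becomes 9 − (-13/5)·(5/3) = 40/3.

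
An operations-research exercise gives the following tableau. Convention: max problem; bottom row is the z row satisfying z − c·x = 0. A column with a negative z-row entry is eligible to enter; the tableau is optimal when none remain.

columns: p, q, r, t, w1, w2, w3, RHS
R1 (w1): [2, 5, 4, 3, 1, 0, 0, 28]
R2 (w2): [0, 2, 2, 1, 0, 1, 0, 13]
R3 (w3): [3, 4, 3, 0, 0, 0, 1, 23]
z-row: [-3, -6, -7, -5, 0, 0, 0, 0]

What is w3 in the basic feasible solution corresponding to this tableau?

w3 is basic (row 3); its value is the RHS of that row, 23.

23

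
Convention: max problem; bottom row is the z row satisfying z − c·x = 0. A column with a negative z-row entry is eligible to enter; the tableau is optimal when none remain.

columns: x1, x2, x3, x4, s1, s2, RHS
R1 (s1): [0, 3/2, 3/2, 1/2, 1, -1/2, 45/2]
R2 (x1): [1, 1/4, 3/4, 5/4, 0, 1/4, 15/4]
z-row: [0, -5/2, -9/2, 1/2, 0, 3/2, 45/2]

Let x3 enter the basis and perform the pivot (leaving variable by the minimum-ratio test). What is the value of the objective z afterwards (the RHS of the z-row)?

Ratio test on column x3 — row 1: (45/2)/(3/2) = 15; row 2: (15/4)/(3/4) = 5. Minimum is 5 at row 2 (x1 leaves); pivot element 3/4.
Pivot on row 2; the z-row RHS becomes 45/2 − (-9/2)·5 = 45.

45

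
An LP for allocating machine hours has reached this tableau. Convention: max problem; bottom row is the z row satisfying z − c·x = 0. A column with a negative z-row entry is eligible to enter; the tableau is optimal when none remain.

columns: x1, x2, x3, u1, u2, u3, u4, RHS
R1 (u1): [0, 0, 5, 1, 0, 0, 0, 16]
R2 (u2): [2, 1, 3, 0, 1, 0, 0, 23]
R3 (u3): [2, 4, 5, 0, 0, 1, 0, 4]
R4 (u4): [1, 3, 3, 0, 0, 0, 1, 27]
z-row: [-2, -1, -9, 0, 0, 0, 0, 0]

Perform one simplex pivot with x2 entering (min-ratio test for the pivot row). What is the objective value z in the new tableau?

1

Ratio test on column x2 — row 1: entry 0 ≤ 0; row 2: 23/1 = 23; row 3: 4/4 = 1; row 4: 27/3 = 9. Minimum is 1 at row 3 (u3 leaves); pivot element 4.
Pivot on row 3; the z-row RHS becomes 0 − (-1)·1 = 1.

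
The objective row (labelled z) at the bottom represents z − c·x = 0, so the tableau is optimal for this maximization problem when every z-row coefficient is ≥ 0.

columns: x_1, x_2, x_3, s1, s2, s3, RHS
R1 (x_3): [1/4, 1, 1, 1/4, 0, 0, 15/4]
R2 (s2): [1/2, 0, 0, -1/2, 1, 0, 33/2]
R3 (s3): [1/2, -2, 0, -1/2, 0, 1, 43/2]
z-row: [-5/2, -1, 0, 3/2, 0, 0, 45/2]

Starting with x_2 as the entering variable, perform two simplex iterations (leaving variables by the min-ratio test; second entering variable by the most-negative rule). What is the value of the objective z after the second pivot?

60

Ratio test on column x_2 — row 1: (15/4)/1 = 15/4; row 2: entry 0 ≤ 0; row 3: entry -2 ≤ 0. Minimum is 15/4 at row 1 (x_3 leaves); pivot element 1.
Pivot on row 1; the z-row RHS becomes 45/2 − (-1)·(15/4) = 105/4.
Next entering variable (most negative z-row entry -9/4): x_1.
Ratio test on column x_1 — row 1: (15/4)/(1/4) = 15; row 2: (33/2)/(1/2) = 33; row 3: 29/1 = 29. Minimum is 15 at row 1 (x_2 leaves); pivot element 1/4.
After the second pivot the z-row RHS is 105/4 − (-9/4)·15 = 60.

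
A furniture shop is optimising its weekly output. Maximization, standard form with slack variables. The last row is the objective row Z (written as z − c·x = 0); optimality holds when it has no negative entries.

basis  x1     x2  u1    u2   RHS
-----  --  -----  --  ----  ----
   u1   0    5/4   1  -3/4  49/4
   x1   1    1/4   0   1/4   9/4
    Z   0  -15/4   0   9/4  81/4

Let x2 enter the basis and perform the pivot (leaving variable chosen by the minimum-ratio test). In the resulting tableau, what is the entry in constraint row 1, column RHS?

1

Ratio test on column x2 — row 1: (49/4)/(5/4) = 49/5; row 2: (9/4)/(1/4) = 9. Minimum is 9 at row 2 (x1 leaves); pivot element 1/4.
Divide row 2 by 1/4; eliminate column x2 from the other rows.
Row 1 update in column RHS: 49/4 − (5/4)·9 = 1.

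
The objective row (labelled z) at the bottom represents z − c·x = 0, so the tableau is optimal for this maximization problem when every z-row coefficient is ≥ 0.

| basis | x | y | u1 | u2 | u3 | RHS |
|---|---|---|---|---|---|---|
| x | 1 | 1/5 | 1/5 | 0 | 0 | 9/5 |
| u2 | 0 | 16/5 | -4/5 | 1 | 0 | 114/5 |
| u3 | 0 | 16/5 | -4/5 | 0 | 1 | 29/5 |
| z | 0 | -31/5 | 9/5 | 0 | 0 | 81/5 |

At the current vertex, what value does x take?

x is basic (row 1); its value is the RHS of that row, 9/5.

9/5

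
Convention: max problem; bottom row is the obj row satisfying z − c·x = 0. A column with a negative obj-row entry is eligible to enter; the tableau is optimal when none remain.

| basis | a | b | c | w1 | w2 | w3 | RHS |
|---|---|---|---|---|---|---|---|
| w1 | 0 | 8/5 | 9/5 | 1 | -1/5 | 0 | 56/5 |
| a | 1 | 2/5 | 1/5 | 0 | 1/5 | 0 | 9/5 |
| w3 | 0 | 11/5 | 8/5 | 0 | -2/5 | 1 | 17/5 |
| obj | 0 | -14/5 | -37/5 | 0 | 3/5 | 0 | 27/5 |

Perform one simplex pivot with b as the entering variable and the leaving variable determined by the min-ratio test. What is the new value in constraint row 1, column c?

Ratio test on column b — row 1: (56/5)/(8/5) = 7; row 2: (9/5)/(2/5) = 9/2; row 3: (17/5)/(11/5) = 17/11. Minimum is 17/11 at row 3 (w3 leaves); pivot element 11/5.
Divide row 3 by 11/5; eliminate column b from the other rows.
Row 1 update in column c: 9/5 − (8/5)·(8/11) = 7/11.

7/11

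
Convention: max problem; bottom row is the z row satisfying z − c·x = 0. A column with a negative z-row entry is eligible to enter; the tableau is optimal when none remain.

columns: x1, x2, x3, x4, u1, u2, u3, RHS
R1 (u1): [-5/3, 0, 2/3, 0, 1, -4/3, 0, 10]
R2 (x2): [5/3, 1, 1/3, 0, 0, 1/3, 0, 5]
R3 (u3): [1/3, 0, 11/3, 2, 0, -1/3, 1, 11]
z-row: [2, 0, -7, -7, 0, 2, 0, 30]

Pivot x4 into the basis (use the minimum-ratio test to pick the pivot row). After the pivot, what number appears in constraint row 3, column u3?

Ratio test on column x4 — row 1: entry 0 ≤ 0; row 2: entry 0 ≤ 0; row 3: 11/2 = 11/2. Minimum is 11/2 at row 3 (u3 leaves); pivot element 2.
Divide row 3 by 2; eliminate column x4 from the other rows.
In the new row 3, the u3 entry is the old entry divided by the pivot: 1/2 = 1/2.

1/2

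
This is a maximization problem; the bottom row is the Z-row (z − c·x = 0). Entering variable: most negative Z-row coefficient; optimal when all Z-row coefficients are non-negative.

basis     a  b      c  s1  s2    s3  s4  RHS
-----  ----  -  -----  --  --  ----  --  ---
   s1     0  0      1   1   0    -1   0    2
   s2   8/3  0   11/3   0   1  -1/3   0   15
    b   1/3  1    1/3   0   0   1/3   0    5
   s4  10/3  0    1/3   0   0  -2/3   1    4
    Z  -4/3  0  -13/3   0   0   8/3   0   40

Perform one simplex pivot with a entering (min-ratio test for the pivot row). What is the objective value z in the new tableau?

Ratio test on column a — row 1: entry 0 ≤ 0; row 2: 15/(8/3) = 45/8; row 3: 5/(1/3) = 15; row 4: 4/(10/3) = 6/5. Minimum is 6/5 at row 4 (s4 leaves); pivot element 10/3.
Pivot on row 4; the Z-row RHS becomes 40 − (-4/3)·(6/5) = 208/5.

208/5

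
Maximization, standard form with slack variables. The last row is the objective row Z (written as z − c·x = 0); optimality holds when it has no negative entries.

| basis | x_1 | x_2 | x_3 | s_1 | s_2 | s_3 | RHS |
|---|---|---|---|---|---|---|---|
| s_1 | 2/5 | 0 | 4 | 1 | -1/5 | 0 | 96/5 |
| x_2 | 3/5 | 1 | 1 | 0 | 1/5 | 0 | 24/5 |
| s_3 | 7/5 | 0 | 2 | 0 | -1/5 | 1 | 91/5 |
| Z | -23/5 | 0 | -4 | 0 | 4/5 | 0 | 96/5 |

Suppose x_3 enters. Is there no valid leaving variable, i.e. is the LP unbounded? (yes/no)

no

Column x_3 has positive entries in row(s) 1, 2, 3, so the ratio test bounds it — not unbounded.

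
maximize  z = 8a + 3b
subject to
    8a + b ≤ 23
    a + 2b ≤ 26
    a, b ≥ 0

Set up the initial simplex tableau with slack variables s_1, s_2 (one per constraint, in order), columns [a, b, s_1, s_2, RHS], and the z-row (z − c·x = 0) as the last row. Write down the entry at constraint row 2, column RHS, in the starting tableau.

The RHS of constraint 2 is b_2 = 26.

26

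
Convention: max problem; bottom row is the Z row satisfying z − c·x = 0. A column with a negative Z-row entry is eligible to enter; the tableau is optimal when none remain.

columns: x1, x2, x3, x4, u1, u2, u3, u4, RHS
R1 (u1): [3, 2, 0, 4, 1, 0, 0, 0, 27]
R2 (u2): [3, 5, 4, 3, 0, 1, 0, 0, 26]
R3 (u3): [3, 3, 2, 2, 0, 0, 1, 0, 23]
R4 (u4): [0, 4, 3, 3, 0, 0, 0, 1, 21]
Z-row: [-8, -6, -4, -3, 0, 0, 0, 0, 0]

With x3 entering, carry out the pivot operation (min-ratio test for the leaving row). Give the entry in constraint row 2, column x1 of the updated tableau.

3/4

Ratio test on column x3 — row 1: entry 0 ≤ 0; row 2: 26/4 = 13/2; row 3: 23/2 = 23/2; row 4: 21/3 = 7. Minimum is 13/2 at row 2 (u2 leaves); pivot element 4.
Divide row 2 by 4; eliminate column x3 from the other rows.
In the new row 2, the x1 entry is the old entry divided by the pivot: 3/4 = 3/4.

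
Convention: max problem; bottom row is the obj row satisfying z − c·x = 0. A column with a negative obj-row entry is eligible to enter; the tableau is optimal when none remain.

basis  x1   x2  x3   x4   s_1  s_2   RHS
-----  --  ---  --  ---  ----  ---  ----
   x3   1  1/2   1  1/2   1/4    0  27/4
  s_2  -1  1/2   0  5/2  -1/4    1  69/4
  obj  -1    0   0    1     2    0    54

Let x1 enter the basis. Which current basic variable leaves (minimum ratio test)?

x3

Column x1 entries and ratios — x3: (27/4)/1 = 27/4; s_2: -1 ≤ 0, skip.
Smallest ratio is 27/4 in the row of x3, so x3 leaves.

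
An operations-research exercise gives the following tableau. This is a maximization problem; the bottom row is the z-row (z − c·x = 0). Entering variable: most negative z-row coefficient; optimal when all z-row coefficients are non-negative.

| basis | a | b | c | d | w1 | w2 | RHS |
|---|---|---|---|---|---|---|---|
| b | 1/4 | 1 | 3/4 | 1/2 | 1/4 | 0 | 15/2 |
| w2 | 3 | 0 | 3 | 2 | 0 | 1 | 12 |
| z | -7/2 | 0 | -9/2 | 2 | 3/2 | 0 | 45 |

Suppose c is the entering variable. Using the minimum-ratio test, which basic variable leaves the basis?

w2

Column c entries and ratios — b: (15/2)/(3/4) = 10; w2: 12/3 = 4.
Smallest ratio is 4 in the row of w2, so w2 leaves.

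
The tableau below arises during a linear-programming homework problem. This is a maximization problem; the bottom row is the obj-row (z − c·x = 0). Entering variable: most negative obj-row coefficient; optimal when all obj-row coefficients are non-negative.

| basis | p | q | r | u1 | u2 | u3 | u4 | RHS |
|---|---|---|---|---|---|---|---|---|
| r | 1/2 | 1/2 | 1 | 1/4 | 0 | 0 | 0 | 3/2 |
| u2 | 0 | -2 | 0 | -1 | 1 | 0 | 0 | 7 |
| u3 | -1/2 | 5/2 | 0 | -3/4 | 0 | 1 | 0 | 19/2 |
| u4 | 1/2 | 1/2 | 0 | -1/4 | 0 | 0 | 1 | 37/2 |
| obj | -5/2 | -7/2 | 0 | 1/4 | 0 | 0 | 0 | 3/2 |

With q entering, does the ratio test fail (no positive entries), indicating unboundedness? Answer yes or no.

Column q has positive entries in row(s) 1, 3, 4, so the ratio test bounds it — not unbounded.

no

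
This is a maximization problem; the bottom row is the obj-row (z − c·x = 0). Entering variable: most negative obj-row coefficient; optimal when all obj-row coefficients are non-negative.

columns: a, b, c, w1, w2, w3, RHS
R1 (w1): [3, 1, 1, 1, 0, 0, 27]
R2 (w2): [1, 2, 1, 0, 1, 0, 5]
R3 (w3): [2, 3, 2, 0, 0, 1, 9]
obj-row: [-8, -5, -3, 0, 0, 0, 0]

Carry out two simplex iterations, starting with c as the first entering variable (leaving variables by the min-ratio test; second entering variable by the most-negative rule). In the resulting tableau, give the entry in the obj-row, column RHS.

36

Ratio test on column c — row 1: 27/1 = 27; row 2: 5/1 = 5; row 3: 9/2 = 9/2. Minimum is 9/2 at row 3 (w3 leaves); pivot element 2.
Divide row 3 by 2; eliminate column c from the other rows.
Second iteration: most negative obj-row entry is -5 in column a, so a enters.
Ratio test on column a — row 1: (45/2)/2 = 45/4; row 2: entry 0 ≤ 0; row 3: (9/2)/1 = 9/2. Minimum is 9/2 at row 3 (c leaves); pivot element 1.
Divide row 3 by 1; eliminate column a from the other rows.
After both pivots, the entry at the obj-row, column RHS is 36.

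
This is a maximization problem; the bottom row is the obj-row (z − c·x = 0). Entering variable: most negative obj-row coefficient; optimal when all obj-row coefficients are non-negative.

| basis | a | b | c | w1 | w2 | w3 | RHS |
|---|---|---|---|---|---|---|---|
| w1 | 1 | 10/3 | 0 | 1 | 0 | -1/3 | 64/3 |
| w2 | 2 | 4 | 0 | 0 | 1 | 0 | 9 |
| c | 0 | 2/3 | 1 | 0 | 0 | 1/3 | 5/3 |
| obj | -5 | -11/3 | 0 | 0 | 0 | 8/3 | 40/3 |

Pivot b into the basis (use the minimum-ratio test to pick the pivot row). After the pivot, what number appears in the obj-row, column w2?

Ratio test on column b — row 1: (64/3)/(10/3) = 32/5; row 2: 9/4 = 9/4; row 3: (5/3)/(2/3) = 5/2. Minimum is 9/4 at row 2 (w2 leaves); pivot element 4.
Divide row 2 by 4; eliminate column b from the other rows.
obj-row update in column w2: 0 − (-11/3)·(1/4) = 11/12.

11/12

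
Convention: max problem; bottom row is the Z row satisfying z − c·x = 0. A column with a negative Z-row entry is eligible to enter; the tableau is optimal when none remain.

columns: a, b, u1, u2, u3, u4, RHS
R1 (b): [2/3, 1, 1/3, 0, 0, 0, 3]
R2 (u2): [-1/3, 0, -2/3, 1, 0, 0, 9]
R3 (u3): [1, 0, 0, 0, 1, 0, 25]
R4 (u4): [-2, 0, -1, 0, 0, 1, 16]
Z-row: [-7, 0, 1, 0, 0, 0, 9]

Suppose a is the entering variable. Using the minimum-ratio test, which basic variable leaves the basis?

b

Column a entries and ratios — b: 3/(2/3) = 9/2; u2: -1/3 ≤ 0, skip; u3: 25/1 = 25; u4: -2 ≤ 0, skip.
Smallest ratio is 9/2 in the row of b, so b leaves.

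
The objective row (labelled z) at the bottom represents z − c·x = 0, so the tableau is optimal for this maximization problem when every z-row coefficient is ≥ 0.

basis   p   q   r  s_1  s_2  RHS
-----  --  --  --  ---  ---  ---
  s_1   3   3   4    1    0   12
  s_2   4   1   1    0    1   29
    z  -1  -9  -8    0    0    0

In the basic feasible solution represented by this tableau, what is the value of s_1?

12

s_1 is basic (row 1); its value is the RHS of that row, 12.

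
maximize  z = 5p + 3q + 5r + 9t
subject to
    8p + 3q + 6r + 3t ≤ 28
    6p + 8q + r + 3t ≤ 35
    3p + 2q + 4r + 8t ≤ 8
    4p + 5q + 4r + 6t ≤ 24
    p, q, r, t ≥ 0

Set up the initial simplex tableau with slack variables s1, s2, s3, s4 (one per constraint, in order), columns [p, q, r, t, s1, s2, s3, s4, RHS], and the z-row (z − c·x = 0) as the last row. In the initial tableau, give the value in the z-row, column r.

The z-row carries the negated objective coefficients: the r entry is -5.

-5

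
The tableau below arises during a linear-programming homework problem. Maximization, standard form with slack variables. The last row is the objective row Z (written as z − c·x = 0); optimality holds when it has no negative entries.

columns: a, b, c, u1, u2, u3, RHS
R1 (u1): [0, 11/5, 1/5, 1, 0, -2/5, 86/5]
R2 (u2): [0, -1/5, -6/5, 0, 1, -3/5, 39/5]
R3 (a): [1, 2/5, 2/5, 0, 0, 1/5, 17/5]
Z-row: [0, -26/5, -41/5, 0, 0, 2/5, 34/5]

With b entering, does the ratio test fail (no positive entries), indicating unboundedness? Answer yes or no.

no

Column b has positive entries in row(s) 1, 3, so the ratio test bounds it — not unbounded.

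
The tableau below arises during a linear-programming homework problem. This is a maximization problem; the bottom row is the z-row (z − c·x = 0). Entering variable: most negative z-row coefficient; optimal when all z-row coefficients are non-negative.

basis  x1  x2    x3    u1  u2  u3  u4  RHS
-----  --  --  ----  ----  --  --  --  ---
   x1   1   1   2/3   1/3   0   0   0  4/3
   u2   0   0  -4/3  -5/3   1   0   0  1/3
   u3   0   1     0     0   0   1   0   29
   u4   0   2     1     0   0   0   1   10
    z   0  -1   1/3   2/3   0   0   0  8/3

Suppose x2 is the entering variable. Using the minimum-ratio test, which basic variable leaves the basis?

x1

Column x2 entries and ratios — x1: (4/3)/1 = 4/3; u2: 0 ≤ 0, skip; u3: 29/1 = 29; u4: 10/2 = 5.
Smallest ratio is 4/3 in the row of x1, so x1 leaves.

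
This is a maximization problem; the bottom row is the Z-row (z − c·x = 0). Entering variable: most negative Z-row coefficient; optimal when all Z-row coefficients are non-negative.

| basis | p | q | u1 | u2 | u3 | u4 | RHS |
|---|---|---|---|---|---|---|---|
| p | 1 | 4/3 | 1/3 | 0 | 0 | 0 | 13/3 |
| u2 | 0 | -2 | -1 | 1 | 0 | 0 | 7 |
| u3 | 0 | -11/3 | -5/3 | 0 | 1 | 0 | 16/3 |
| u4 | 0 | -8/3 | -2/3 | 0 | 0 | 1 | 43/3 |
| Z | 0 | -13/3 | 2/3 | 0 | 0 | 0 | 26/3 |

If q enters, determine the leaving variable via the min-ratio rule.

p

Column q entries and ratios — p: (13/3)/(4/3) = 13/4; u2: -2 ≤ 0, skip; u3: -11/3 ≤ 0, skip; u4: -8/3 ≤ 0, skip.
Smallest ratio is 13/4 in the row of p, so p leaves.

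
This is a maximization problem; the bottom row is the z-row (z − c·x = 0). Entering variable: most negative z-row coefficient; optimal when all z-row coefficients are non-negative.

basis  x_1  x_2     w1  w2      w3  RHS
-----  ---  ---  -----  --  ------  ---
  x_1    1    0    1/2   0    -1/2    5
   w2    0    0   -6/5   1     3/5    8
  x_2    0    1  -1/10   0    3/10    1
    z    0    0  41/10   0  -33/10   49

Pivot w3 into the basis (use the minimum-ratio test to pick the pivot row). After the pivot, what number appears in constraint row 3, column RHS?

Ratio test on column w3 — row 1: entry -1/2 ≤ 0; row 2: 8/(3/5) = 40/3; row 3: 1/(3/10) = 10/3. Minimum is 10/3 at row 3 (x_2 leaves); pivot element 3/10.
Divide row 3 by 3/10; eliminate column w3 from the other rows.
In the new row 3, the RHS entry is the old entry divided by the pivot: 1/(3/10) = 10/3.

10/3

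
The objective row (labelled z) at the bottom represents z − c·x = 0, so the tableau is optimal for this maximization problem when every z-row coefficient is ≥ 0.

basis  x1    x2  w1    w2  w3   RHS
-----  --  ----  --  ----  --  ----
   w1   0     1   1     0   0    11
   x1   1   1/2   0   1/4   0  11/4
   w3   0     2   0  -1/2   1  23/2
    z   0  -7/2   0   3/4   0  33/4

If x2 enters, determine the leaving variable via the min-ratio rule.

Column x2 entries and ratios — w1: 11/1 = 11; x1: (11/4)/(1/2) = 11/2; w3: (23/2)/2 = 23/4.
Smallest ratio is 11/2 in the row of x1, so x1 leaves.

x1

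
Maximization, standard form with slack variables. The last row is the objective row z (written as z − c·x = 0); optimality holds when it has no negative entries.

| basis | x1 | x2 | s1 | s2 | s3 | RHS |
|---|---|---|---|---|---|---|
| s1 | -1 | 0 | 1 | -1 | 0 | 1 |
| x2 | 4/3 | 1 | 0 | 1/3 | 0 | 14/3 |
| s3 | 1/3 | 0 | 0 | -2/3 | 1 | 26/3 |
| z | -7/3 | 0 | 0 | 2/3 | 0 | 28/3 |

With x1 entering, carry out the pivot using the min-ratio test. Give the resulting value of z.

Ratio test on column x1 — row 1: entry -1 ≤ 0; row 2: (14/3)/(4/3) = 7/2; row 3: (26/3)/(1/3) = 26. Minimum is 7/2 at row 2 (x2 leaves); pivot element 4/3.
Pivot on row 2; the z-row RHS becomes 28/3 − (-7/3)·(7/2) = 35/2.

35/2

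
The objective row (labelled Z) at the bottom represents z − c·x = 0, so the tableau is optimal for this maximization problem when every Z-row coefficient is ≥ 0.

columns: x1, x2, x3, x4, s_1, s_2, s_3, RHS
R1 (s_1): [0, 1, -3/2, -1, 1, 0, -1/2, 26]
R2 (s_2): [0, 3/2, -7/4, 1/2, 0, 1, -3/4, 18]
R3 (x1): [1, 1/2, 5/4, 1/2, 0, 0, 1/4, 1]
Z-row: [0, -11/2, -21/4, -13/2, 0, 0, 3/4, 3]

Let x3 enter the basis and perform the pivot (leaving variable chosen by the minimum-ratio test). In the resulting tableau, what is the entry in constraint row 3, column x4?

Ratio test on column x3 — row 1: entry -3/2 ≤ 0; row 2: entry -7/4 ≤ 0; row 3: 1/(5/4) = 4/5. Minimum is 4/5 at row 3 (x1 leaves); pivot element 5/4.
Divide row 3 by 5/4; eliminate column x3 from the other rows.
In the new row 3, the x4 entry is the old entry divided by the pivot: (1/2)/(5/4) = 2/5.

2/5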